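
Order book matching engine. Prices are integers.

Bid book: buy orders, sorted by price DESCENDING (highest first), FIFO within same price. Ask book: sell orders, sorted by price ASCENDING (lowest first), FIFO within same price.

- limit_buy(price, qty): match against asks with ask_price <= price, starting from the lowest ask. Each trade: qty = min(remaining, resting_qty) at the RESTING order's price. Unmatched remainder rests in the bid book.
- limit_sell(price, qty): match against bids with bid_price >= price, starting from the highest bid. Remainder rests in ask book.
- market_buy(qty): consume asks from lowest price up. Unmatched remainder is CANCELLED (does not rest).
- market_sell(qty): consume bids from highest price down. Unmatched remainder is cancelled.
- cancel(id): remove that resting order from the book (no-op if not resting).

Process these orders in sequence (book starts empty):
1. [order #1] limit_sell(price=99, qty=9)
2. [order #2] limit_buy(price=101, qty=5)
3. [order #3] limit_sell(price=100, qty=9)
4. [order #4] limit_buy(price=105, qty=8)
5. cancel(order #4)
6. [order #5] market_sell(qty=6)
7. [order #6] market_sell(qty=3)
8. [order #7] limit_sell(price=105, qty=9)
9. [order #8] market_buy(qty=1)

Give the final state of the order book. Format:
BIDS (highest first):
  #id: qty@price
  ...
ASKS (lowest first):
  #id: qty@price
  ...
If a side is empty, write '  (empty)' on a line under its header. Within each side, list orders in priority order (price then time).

After op 1 [order #1] limit_sell(price=99, qty=9): fills=none; bids=[-] asks=[#1:9@99]
After op 2 [order #2] limit_buy(price=101, qty=5): fills=#2x#1:5@99; bids=[-] asks=[#1:4@99]
After op 3 [order #3] limit_sell(price=100, qty=9): fills=none; bids=[-] asks=[#1:4@99 #3:9@100]
After op 4 [order #4] limit_buy(price=105, qty=8): fills=#4x#1:4@99 #4x#3:4@100; bids=[-] asks=[#3:5@100]
After op 5 cancel(order #4): fills=none; bids=[-] asks=[#3:5@100]
After op 6 [order #5] market_sell(qty=6): fills=none; bids=[-] asks=[#3:5@100]
After op 7 [order #6] market_sell(qty=3): fills=none; bids=[-] asks=[#3:5@100]
After op 8 [order #7] limit_sell(price=105, qty=9): fills=none; bids=[-] asks=[#3:5@100 #7:9@105]
After op 9 [order #8] market_buy(qty=1): fills=#8x#3:1@100; bids=[-] asks=[#3:4@100 #7:9@105]

Answer: BIDS (highest first):
  (empty)
ASKS (lowest first):
  #3: 4@100
  #7: 9@105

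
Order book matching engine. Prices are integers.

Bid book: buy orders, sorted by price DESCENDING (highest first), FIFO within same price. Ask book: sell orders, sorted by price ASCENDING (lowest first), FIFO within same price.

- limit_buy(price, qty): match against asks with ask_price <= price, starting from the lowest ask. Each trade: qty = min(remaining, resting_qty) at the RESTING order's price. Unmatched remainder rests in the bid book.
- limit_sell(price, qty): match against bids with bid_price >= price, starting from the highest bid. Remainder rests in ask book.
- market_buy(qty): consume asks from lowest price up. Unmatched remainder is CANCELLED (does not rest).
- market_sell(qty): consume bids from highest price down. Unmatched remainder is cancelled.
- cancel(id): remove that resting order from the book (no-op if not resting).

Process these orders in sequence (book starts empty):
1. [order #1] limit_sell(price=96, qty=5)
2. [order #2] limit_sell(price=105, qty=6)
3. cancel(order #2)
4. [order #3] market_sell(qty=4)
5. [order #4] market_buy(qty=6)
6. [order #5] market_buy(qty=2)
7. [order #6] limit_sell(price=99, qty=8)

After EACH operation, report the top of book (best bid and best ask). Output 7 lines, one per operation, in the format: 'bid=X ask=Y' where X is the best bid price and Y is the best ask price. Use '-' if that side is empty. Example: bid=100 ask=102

Answer: bid=- ask=96
bid=- ask=96
bid=- ask=96
bid=- ask=96
bid=- ask=-
bid=- ask=-
bid=- ask=99

Derivation:
After op 1 [order #1] limit_sell(price=96, qty=5): fills=none; bids=[-] asks=[#1:5@96]
After op 2 [order #2] limit_sell(price=105, qty=6): fills=none; bids=[-] asks=[#1:5@96 #2:6@105]
After op 3 cancel(order #2): fills=none; bids=[-] asks=[#1:5@96]
After op 4 [order #3] market_sell(qty=4): fills=none; bids=[-] asks=[#1:5@96]
After op 5 [order #4] market_buy(qty=6): fills=#4x#1:5@96; bids=[-] asks=[-]
After op 6 [order #5] market_buy(qty=2): fills=none; bids=[-] asks=[-]
After op 7 [order #6] limit_sell(price=99, qty=8): fills=none; bids=[-] asks=[#6:8@99]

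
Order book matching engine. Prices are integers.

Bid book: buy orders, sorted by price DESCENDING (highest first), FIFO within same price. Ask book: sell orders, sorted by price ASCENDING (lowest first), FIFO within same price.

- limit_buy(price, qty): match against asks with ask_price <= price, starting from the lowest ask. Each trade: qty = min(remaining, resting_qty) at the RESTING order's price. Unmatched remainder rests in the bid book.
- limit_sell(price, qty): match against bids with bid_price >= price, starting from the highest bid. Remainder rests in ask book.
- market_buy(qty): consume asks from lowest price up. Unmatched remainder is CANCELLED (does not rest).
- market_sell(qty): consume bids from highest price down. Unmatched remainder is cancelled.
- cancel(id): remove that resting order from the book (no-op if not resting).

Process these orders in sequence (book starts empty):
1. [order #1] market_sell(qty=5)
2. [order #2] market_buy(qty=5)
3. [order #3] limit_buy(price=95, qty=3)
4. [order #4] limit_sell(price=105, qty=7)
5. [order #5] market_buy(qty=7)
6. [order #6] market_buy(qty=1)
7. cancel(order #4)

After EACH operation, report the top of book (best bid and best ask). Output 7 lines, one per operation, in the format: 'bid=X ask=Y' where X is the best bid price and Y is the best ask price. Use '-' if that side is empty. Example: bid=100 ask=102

After op 1 [order #1] market_sell(qty=5): fills=none; bids=[-] asks=[-]
After op 2 [order #2] market_buy(qty=5): fills=none; bids=[-] asks=[-]
After op 3 [order #3] limit_buy(price=95, qty=3): fills=none; bids=[#3:3@95] asks=[-]
After op 4 [order #4] limit_sell(price=105, qty=7): fills=none; bids=[#3:3@95] asks=[#4:7@105]
After op 5 [order #5] market_buy(qty=7): fills=#5x#4:7@105; bids=[#3:3@95] asks=[-]
After op 6 [order #6] market_buy(qty=1): fills=none; bids=[#3:3@95] asks=[-]
After op 7 cancel(order #4): fills=none; bids=[#3:3@95] asks=[-]

Answer: bid=- ask=-
bid=- ask=-
bid=95 ask=-
bid=95 ask=105
bid=95 ask=-
bid=95 ask=-
bid=95 ask=-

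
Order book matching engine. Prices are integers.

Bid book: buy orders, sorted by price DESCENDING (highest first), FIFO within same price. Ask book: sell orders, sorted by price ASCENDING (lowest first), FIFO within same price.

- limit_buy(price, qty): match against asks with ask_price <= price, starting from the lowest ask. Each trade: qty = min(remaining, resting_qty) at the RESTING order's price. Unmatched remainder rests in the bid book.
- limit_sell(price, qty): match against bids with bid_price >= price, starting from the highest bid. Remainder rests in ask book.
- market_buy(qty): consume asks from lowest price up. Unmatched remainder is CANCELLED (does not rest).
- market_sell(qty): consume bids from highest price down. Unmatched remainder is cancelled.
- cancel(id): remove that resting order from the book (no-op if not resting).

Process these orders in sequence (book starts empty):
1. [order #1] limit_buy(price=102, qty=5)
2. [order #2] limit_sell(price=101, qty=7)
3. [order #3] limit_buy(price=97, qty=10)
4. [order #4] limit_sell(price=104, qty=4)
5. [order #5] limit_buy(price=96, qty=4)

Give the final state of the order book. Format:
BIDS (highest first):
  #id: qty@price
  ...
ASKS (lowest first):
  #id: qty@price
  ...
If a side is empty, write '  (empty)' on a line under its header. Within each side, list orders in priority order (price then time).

Answer: BIDS (highest first):
  #3: 10@97
  #5: 4@96
ASKS (lowest first):
  #2: 2@101
  #4: 4@104

Derivation:
After op 1 [order #1] limit_buy(price=102, qty=5): fills=none; bids=[#1:5@102] asks=[-]
After op 2 [order #2] limit_sell(price=101, qty=7): fills=#1x#2:5@102; bids=[-] asks=[#2:2@101]
After op 3 [order #3] limit_buy(price=97, qty=10): fills=none; bids=[#3:10@97] asks=[#2:2@101]
After op 4 [order #4] limit_sell(price=104, qty=4): fills=none; bids=[#3:10@97] asks=[#2:2@101 #4:4@104]
After op 5 [order #5] limit_buy(price=96, qty=4): fills=none; bids=[#3:10@97 #5:4@96] asks=[#2:2@101 #4:4@104]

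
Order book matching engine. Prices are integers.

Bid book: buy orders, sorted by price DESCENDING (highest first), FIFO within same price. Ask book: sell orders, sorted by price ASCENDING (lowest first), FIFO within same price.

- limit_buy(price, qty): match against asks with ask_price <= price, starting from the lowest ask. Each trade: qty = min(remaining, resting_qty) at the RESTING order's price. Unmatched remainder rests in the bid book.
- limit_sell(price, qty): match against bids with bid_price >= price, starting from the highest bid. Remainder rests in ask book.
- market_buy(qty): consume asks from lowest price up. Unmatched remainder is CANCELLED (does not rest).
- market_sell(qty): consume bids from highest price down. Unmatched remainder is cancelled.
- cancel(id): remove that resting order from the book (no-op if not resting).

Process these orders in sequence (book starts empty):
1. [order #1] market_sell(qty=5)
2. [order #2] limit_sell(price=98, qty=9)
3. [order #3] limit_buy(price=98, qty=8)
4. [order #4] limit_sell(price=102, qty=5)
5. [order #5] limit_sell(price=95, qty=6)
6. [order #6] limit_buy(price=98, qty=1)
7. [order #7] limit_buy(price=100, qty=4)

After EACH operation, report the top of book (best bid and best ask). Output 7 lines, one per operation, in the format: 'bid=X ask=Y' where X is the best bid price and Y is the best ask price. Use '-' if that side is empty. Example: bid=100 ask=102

After op 1 [order #1] market_sell(qty=5): fills=none; bids=[-] asks=[-]
After op 2 [order #2] limit_sell(price=98, qty=9): fills=none; bids=[-] asks=[#2:9@98]
After op 3 [order #3] limit_buy(price=98, qty=8): fills=#3x#2:8@98; bids=[-] asks=[#2:1@98]
After op 4 [order #4] limit_sell(price=102, qty=5): fills=none; bids=[-] asks=[#2:1@98 #4:5@102]
After op 5 [order #5] limit_sell(price=95, qty=6): fills=none; bids=[-] asks=[#5:6@95 #2:1@98 #4:5@102]
After op 6 [order #6] limit_buy(price=98, qty=1): fills=#6x#5:1@95; bids=[-] asks=[#5:5@95 #2:1@98 #4:5@102]
After op 7 [order #7] limit_buy(price=100, qty=4): fills=#7x#5:4@95; bids=[-] asks=[#5:1@95 #2:1@98 #4:5@102]

Answer: bid=- ask=-
bid=- ask=98
bid=- ask=98
bid=- ask=98
bid=- ask=95
bid=- ask=95
bid=- ask=95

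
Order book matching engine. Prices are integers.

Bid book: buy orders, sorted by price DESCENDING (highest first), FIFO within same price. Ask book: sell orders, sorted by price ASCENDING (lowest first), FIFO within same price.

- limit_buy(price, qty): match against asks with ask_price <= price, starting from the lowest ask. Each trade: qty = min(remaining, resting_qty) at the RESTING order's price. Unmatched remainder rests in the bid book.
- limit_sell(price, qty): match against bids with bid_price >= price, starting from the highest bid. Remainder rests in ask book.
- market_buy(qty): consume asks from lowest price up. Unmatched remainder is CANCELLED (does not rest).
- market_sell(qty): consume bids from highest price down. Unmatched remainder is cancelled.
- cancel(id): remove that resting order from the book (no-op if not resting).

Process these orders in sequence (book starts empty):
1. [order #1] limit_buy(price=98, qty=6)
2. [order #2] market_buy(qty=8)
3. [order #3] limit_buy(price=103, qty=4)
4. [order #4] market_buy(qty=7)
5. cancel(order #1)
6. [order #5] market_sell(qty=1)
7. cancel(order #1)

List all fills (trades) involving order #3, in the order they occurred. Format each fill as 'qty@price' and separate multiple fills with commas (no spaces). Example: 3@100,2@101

Answer: 1@103

Derivation:
After op 1 [order #1] limit_buy(price=98, qty=6): fills=none; bids=[#1:6@98] asks=[-]
After op 2 [order #2] market_buy(qty=8): fills=none; bids=[#1:6@98] asks=[-]
After op 3 [order #3] limit_buy(price=103, qty=4): fills=none; bids=[#3:4@103 #1:6@98] asks=[-]
After op 4 [order #4] market_buy(qty=7): fills=none; bids=[#3:4@103 #1:6@98] asks=[-]
After op 5 cancel(order #1): fills=none; bids=[#3:4@103] asks=[-]
After op 6 [order #5] market_sell(qty=1): fills=#3x#5:1@103; bids=[#3:3@103] asks=[-]
After op 7 cancel(order #1): fills=none; bids=[#3:3@103] asks=[-]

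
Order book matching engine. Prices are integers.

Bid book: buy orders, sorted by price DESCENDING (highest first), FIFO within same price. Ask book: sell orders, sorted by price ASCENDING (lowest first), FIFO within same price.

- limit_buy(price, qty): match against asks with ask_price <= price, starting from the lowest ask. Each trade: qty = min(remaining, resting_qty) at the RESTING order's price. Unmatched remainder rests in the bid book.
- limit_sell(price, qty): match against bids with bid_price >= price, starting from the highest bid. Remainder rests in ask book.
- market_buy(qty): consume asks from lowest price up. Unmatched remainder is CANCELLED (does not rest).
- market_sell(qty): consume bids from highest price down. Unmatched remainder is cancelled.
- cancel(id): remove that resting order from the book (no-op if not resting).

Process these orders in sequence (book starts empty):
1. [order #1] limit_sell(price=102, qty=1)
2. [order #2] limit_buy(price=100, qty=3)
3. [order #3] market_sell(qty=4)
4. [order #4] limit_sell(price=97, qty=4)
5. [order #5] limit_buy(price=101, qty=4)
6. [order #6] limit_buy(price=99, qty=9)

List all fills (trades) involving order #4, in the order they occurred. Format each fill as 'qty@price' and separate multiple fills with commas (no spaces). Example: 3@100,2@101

Answer: 4@97

Derivation:
After op 1 [order #1] limit_sell(price=102, qty=1): fills=none; bids=[-] asks=[#1:1@102]
After op 2 [order #2] limit_buy(price=100, qty=3): fills=none; bids=[#2:3@100] asks=[#1:1@102]
After op 3 [order #3] market_sell(qty=4): fills=#2x#3:3@100; bids=[-] asks=[#1:1@102]
After op 4 [order #4] limit_sell(price=97, qty=4): fills=none; bids=[-] asks=[#4:4@97 #1:1@102]
After op 5 [order #5] limit_buy(price=101, qty=4): fills=#5x#4:4@97; bids=[-] asks=[#1:1@102]
After op 6 [order #6] limit_buy(price=99, qty=9): fills=none; bids=[#6:9@99] asks=[#1:1@102]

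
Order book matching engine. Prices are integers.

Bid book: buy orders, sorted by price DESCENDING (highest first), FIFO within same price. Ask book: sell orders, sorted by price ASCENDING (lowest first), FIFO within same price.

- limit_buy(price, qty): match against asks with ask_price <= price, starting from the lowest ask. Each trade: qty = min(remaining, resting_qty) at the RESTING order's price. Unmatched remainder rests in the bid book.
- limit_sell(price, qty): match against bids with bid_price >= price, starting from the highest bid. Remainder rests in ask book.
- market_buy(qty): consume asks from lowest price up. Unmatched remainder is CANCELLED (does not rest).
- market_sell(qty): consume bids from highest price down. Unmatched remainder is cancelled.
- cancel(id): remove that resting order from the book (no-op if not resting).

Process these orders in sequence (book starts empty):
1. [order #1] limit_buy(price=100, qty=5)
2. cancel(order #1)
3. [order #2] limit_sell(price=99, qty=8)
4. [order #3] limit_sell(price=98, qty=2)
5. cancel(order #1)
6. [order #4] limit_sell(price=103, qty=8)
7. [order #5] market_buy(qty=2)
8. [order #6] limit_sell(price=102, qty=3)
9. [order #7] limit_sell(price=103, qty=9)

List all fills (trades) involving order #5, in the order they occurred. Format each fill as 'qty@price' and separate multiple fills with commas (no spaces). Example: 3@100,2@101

After op 1 [order #1] limit_buy(price=100, qty=5): fills=none; bids=[#1:5@100] asks=[-]
After op 2 cancel(order #1): fills=none; bids=[-] asks=[-]
After op 3 [order #2] limit_sell(price=99, qty=8): fills=none; bids=[-] asks=[#2:8@99]
After op 4 [order #3] limit_sell(price=98, qty=2): fills=none; bids=[-] asks=[#3:2@98 #2:8@99]
After op 5 cancel(order #1): fills=none; bids=[-] asks=[#3:2@98 #2:8@99]
After op 6 [order #4] limit_sell(price=103, qty=8): fills=none; bids=[-] asks=[#3:2@98 #2:8@99 #4:8@103]
After op 7 [order #5] market_buy(qty=2): fills=#5x#3:2@98; bids=[-] asks=[#2:8@99 #4:8@103]
After op 8 [order #6] limit_sell(price=102, qty=3): fills=none; bids=[-] asks=[#2:8@99 #6:3@102 #4:8@103]
After op 9 [order #7] limit_sell(price=103, qty=9): fills=none; bids=[-] asks=[#2:8@99 #6:3@102 #4:8@103 #7:9@103]

Answer: 2@98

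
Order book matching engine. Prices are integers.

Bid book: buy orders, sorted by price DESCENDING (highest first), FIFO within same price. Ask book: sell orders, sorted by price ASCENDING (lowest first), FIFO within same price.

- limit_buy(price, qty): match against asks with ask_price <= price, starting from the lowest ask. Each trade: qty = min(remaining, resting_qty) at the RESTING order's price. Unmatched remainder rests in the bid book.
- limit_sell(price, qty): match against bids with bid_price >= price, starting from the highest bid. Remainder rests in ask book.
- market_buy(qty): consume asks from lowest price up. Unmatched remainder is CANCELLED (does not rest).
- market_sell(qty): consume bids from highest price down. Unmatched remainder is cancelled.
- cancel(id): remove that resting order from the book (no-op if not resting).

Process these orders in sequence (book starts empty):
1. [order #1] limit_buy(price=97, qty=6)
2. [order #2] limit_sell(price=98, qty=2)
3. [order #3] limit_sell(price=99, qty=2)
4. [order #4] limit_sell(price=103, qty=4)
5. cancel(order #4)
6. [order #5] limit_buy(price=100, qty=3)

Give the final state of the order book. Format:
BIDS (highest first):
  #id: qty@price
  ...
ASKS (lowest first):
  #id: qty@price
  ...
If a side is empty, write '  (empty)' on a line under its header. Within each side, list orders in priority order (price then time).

After op 1 [order #1] limit_buy(price=97, qty=6): fills=none; bids=[#1:6@97] asks=[-]
After op 2 [order #2] limit_sell(price=98, qty=2): fills=none; bids=[#1:6@97] asks=[#2:2@98]
After op 3 [order #3] limit_sell(price=99, qty=2): fills=none; bids=[#1:6@97] asks=[#2:2@98 #3:2@99]
After op 4 [order #4] limit_sell(price=103, qty=4): fills=none; bids=[#1:6@97] asks=[#2:2@98 #3:2@99 #4:4@103]
After op 5 cancel(order #4): fills=none; bids=[#1:6@97] asks=[#2:2@98 #3:2@99]
After op 6 [order #5] limit_buy(price=100, qty=3): fills=#5x#2:2@98 #5x#3:1@99; bids=[#1:6@97] asks=[#3:1@99]

Answer: BIDS (highest first):
  #1: 6@97
ASKS (lowest first):
  #3: 1@99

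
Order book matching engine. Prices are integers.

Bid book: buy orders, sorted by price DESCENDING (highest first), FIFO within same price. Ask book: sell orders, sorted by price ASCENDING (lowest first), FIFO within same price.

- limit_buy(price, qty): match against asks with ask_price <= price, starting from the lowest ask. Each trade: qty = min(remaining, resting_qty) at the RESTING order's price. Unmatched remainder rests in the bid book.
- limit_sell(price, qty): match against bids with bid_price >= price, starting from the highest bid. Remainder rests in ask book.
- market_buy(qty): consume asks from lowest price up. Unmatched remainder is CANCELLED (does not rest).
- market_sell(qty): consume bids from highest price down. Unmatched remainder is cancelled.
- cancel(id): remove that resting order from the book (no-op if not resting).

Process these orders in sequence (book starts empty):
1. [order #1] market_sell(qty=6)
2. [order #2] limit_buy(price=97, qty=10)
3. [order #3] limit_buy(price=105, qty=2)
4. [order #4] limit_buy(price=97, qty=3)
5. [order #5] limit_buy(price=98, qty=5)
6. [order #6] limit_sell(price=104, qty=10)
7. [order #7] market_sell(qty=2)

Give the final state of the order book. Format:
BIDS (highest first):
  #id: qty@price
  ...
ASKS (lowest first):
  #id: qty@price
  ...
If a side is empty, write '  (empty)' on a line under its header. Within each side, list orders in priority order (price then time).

After op 1 [order #1] market_sell(qty=6): fills=none; bids=[-] asks=[-]
After op 2 [order #2] limit_buy(price=97, qty=10): fills=none; bids=[#2:10@97] asks=[-]
After op 3 [order #3] limit_buy(price=105, qty=2): fills=none; bids=[#3:2@105 #2:10@97] asks=[-]
After op 4 [order #4] limit_buy(price=97, qty=3): fills=none; bids=[#3:2@105 #2:10@97 #4:3@97] asks=[-]
After op 5 [order #5] limit_buy(price=98, qty=5): fills=none; bids=[#3:2@105 #5:5@98 #2:10@97 #4:3@97] asks=[-]
After op 6 [order #6] limit_sell(price=104, qty=10): fills=#3x#6:2@105; bids=[#5:5@98 #2:10@97 #4:3@97] asks=[#6:8@104]
After op 7 [order #7] market_sell(qty=2): fills=#5x#7:2@98; bids=[#5:3@98 #2:10@97 #4:3@97] asks=[#6:8@104]

Answer: BIDS (highest first):
  #5: 3@98
  #2: 10@97
  #4: 3@97
ASKS (lowest first):
  #6: 8@104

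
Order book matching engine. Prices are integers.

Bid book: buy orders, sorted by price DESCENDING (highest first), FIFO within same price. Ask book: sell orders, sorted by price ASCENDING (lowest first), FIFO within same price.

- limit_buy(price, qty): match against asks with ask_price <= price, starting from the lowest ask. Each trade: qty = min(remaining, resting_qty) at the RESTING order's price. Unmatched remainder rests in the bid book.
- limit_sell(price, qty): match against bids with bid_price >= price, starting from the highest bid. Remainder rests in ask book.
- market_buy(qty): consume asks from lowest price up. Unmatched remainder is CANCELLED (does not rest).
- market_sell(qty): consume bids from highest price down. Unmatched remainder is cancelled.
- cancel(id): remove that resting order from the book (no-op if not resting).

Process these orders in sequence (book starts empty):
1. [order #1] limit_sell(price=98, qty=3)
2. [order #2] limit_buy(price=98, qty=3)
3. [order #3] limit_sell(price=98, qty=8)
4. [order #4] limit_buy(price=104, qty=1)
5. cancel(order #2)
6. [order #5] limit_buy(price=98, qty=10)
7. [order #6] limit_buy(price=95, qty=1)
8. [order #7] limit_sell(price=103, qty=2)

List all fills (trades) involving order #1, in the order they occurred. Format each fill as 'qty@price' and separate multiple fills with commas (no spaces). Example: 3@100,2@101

Answer: 3@98

Derivation:
After op 1 [order #1] limit_sell(price=98, qty=3): fills=none; bids=[-] asks=[#1:3@98]
After op 2 [order #2] limit_buy(price=98, qty=3): fills=#2x#1:3@98; bids=[-] asks=[-]
After op 3 [order #3] limit_sell(price=98, qty=8): fills=none; bids=[-] asks=[#3:8@98]
After op 4 [order #4] limit_buy(price=104, qty=1): fills=#4x#3:1@98; bids=[-] asks=[#3:7@98]
After op 5 cancel(order #2): fills=none; bids=[-] asks=[#3:7@98]
After op 6 [order #5] limit_buy(price=98, qty=10): fills=#5x#3:7@98; bids=[#5:3@98] asks=[-]
After op 7 [order #6] limit_buy(price=95, qty=1): fills=none; bids=[#5:3@98 #6:1@95] asks=[-]
After op 8 [order #7] limit_sell(price=103, qty=2): fills=none; bids=[#5:3@98 #6:1@95] asks=[#7:2@103]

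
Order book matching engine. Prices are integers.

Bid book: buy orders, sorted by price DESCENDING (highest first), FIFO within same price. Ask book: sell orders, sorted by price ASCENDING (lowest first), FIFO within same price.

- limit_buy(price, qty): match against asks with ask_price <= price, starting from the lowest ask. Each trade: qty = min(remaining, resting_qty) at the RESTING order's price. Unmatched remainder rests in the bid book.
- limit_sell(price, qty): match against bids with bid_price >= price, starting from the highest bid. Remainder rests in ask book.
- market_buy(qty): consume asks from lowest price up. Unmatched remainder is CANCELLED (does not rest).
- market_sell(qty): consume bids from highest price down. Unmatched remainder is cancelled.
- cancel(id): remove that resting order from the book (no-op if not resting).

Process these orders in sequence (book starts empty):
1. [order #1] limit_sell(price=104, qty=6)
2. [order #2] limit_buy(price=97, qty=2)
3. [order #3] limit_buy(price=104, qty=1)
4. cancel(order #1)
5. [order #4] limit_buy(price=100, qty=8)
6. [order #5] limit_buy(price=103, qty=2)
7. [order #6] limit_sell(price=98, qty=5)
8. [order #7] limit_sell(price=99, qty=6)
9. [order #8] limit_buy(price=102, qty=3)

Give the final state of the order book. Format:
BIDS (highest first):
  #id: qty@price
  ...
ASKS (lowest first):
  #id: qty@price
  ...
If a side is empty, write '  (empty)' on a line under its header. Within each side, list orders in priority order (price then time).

After op 1 [order #1] limit_sell(price=104, qty=6): fills=none; bids=[-] asks=[#1:6@104]
After op 2 [order #2] limit_buy(price=97, qty=2): fills=none; bids=[#2:2@97] asks=[#1:6@104]
After op 3 [order #3] limit_buy(price=104, qty=1): fills=#3x#1:1@104; bids=[#2:2@97] asks=[#1:5@104]
After op 4 cancel(order #1): fills=none; bids=[#2:2@97] asks=[-]
After op 5 [order #4] limit_buy(price=100, qty=8): fills=none; bids=[#4:8@100 #2:2@97] asks=[-]
After op 6 [order #5] limit_buy(price=103, qty=2): fills=none; bids=[#5:2@103 #4:8@100 #2:2@97] asks=[-]
After op 7 [order #6] limit_sell(price=98, qty=5): fills=#5x#6:2@103 #4x#6:3@100; bids=[#4:5@100 #2:2@97] asks=[-]
After op 8 [order #7] limit_sell(price=99, qty=6): fills=#4x#7:5@100; bids=[#2:2@97] asks=[#7:1@99]
After op 9 [order #8] limit_buy(price=102, qty=3): fills=#8x#7:1@99; bids=[#8:2@102 #2:2@97] asks=[-]

Answer: BIDS (highest first):
  #8: 2@102
  #2: 2@97
ASKS (lowest first):
  (empty)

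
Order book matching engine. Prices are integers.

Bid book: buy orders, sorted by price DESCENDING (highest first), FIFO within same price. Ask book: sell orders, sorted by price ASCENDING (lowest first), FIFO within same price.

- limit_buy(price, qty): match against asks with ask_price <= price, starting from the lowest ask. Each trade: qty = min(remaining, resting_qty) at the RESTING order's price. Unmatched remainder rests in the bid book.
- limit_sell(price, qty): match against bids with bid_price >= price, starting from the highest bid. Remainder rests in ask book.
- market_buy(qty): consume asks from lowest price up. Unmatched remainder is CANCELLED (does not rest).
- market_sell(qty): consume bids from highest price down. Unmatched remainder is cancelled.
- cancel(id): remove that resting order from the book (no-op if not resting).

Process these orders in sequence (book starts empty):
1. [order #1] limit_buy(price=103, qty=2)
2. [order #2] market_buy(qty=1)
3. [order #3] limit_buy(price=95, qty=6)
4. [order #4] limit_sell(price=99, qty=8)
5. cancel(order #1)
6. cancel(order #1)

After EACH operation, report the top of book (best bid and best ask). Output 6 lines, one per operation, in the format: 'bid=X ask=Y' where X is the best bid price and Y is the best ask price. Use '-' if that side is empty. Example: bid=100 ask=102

After op 1 [order #1] limit_buy(price=103, qty=2): fills=none; bids=[#1:2@103] asks=[-]
After op 2 [order #2] market_buy(qty=1): fills=none; bids=[#1:2@103] asks=[-]
After op 3 [order #3] limit_buy(price=95, qty=6): fills=none; bids=[#1:2@103 #3:6@95] asks=[-]
After op 4 [order #4] limit_sell(price=99, qty=8): fills=#1x#4:2@103; bids=[#3:6@95] asks=[#4:6@99]
After op 5 cancel(order #1): fills=none; bids=[#3:6@95] asks=[#4:6@99]
After op 6 cancel(order #1): fills=none; bids=[#3:6@95] asks=[#4:6@99]

Answer: bid=103 ask=-
bid=103 ask=-
bid=103 ask=-
bid=95 ask=99
bid=95 ask=99
bid=95 ask=99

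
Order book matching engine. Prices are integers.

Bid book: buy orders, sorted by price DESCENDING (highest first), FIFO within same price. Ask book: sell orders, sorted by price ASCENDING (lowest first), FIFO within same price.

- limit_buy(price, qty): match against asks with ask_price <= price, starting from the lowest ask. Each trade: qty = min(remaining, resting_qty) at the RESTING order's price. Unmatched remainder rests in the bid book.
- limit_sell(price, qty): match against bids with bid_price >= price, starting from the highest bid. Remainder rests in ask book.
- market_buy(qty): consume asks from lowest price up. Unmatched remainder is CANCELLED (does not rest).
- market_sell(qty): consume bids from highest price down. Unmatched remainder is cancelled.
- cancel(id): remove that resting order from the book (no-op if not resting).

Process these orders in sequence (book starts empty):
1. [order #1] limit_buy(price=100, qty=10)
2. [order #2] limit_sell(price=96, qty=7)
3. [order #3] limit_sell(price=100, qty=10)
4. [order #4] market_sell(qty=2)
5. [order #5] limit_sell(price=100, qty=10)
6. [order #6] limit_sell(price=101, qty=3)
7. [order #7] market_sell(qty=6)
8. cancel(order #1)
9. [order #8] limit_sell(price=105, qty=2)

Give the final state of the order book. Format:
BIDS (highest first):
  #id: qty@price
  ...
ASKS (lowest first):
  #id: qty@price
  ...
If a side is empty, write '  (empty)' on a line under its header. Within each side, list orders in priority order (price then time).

Answer: BIDS (highest first):
  (empty)
ASKS (lowest first):
  #3: 7@100
  #5: 10@100
  #6: 3@101
  #8: 2@105

Derivation:
After op 1 [order #1] limit_buy(price=100, qty=10): fills=none; bids=[#1:10@100] asks=[-]
After op 2 [order #2] limit_sell(price=96, qty=7): fills=#1x#2:7@100; bids=[#1:3@100] asks=[-]
After op 3 [order #3] limit_sell(price=100, qty=10): fills=#1x#3:3@100; bids=[-] asks=[#3:7@100]
After op 4 [order #4] market_sell(qty=2): fills=none; bids=[-] asks=[#3:7@100]
After op 5 [order #5] limit_sell(price=100, qty=10): fills=none; bids=[-] asks=[#3:7@100 #5:10@100]
After op 6 [order #6] limit_sell(price=101, qty=3): fills=none; bids=[-] asks=[#3:7@100 #5:10@100 #6:3@101]
After op 7 [order #7] market_sell(qty=6): fills=none; bids=[-] asks=[#3:7@100 #5:10@100 #6:3@101]
After op 8 cancel(order #1): fills=none; bids=[-] asks=[#3:7@100 #5:10@100 #6:3@101]
After op 9 [order #8] limit_sell(price=105, qty=2): fills=none; bids=[-] asks=[#3:7@100 #5:10@100 #6:3@101 #8:2@105]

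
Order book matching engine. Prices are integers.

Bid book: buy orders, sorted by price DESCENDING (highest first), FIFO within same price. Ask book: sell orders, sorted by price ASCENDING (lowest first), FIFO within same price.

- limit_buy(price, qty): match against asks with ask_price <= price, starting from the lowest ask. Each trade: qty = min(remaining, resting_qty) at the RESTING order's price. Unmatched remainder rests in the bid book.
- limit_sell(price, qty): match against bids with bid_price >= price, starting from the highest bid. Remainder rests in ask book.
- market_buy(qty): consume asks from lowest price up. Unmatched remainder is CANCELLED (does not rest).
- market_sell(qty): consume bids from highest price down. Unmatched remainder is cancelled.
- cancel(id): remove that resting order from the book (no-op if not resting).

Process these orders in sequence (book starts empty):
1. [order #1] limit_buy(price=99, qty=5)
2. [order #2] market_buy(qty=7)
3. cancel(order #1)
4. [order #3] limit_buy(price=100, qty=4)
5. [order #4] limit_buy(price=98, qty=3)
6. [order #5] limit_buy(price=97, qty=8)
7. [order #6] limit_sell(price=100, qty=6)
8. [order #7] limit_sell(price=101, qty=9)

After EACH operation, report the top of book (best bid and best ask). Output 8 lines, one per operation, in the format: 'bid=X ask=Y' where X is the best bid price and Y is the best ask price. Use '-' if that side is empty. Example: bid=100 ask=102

Answer: bid=99 ask=-
bid=99 ask=-
bid=- ask=-
bid=100 ask=-
bid=100 ask=-
bid=100 ask=-
bid=98 ask=100
bid=98 ask=100

Derivation:
After op 1 [order #1] limit_buy(price=99, qty=5): fills=none; bids=[#1:5@99] asks=[-]
After op 2 [order #2] market_buy(qty=7): fills=none; bids=[#1:5@99] asks=[-]
After op 3 cancel(order #1): fills=none; bids=[-] asks=[-]
After op 4 [order #3] limit_buy(price=100, qty=4): fills=none; bids=[#3:4@100] asks=[-]
After op 5 [order #4] limit_buy(price=98, qty=3): fills=none; bids=[#3:4@100 #4:3@98] asks=[-]
After op 6 [order #5] limit_buy(price=97, qty=8): fills=none; bids=[#3:4@100 #4:3@98 #5:8@97] asks=[-]
After op 7 [order #6] limit_sell(price=100, qty=6): fills=#3x#6:4@100; bids=[#4:3@98 #5:8@97] asks=[#6:2@100]
After op 8 [order #7] limit_sell(price=101, qty=9): fills=none; bids=[#4:3@98 #5:8@97] asks=[#6:2@100 #7:9@101]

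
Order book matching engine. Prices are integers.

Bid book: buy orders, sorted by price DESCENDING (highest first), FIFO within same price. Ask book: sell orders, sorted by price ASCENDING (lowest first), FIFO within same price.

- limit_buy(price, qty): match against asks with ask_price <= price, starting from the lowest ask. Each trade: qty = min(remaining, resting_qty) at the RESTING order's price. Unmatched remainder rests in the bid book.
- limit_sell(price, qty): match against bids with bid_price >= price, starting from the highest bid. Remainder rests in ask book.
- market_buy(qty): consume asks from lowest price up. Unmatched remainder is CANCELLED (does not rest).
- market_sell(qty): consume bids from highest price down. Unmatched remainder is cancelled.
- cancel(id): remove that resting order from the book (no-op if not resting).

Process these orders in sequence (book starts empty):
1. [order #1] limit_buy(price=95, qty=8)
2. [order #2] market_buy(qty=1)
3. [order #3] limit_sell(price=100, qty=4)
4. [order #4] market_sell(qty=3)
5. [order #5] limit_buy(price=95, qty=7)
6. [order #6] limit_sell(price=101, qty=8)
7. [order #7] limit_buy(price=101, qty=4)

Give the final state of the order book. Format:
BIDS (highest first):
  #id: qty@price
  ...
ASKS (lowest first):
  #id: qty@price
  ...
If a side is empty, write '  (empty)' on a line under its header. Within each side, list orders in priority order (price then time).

Answer: BIDS (highest first):
  #1: 5@95
  #5: 7@95
ASKS (lowest first):
  #6: 8@101

Derivation:
After op 1 [order #1] limit_buy(price=95, qty=8): fills=none; bids=[#1:8@95] asks=[-]
After op 2 [order #2] market_buy(qty=1): fills=none; bids=[#1:8@95] asks=[-]
After op 3 [order #3] limit_sell(price=100, qty=4): fills=none; bids=[#1:8@95] asks=[#3:4@100]
After op 4 [order #4] market_sell(qty=3): fills=#1x#4:3@95; bids=[#1:5@95] asks=[#3:4@100]
After op 5 [order #5] limit_buy(price=95, qty=7): fills=none; bids=[#1:5@95 #5:7@95] asks=[#3:4@100]
After op 6 [order #6] limit_sell(price=101, qty=8): fills=none; bids=[#1:5@95 #5:7@95] asks=[#3:4@100 #6:8@101]
After op 7 [order #7] limit_buy(price=101, qty=4): fills=#7x#3:4@100; bids=[#1:5@95 #5:7@95] asks=[#6:8@101]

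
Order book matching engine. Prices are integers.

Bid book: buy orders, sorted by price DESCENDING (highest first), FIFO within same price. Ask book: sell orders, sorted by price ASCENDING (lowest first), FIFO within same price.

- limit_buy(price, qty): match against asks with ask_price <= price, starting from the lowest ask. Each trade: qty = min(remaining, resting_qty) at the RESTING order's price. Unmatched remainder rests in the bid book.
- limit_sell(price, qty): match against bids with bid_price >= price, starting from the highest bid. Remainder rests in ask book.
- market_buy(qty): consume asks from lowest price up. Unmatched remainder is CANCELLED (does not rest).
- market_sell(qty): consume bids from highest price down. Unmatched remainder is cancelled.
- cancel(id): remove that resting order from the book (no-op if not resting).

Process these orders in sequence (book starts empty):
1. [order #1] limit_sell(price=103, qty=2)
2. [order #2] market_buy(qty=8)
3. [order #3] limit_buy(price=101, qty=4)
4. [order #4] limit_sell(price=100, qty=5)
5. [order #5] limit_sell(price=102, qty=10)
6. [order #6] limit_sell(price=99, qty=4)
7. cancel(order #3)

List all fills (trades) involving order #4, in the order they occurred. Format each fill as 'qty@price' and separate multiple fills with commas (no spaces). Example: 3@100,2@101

Answer: 4@101

Derivation:
After op 1 [order #1] limit_sell(price=103, qty=2): fills=none; bids=[-] asks=[#1:2@103]
After op 2 [order #2] market_buy(qty=8): fills=#2x#1:2@103; bids=[-] asks=[-]
After op 3 [order #3] limit_buy(price=101, qty=4): fills=none; bids=[#3:4@101] asks=[-]
After op 4 [order #4] limit_sell(price=100, qty=5): fills=#3x#4:4@101; bids=[-] asks=[#4:1@100]
After op 5 [order #5] limit_sell(price=102, qty=10): fills=none; bids=[-] asks=[#4:1@100 #5:10@102]
After op 6 [order #6] limit_sell(price=99, qty=4): fills=none; bids=[-] asks=[#6:4@99 #4:1@100 #5:10@102]
After op 7 cancel(order #3): fills=none; bids=[-] asks=[#6:4@99 #4:1@100 #5:10@102]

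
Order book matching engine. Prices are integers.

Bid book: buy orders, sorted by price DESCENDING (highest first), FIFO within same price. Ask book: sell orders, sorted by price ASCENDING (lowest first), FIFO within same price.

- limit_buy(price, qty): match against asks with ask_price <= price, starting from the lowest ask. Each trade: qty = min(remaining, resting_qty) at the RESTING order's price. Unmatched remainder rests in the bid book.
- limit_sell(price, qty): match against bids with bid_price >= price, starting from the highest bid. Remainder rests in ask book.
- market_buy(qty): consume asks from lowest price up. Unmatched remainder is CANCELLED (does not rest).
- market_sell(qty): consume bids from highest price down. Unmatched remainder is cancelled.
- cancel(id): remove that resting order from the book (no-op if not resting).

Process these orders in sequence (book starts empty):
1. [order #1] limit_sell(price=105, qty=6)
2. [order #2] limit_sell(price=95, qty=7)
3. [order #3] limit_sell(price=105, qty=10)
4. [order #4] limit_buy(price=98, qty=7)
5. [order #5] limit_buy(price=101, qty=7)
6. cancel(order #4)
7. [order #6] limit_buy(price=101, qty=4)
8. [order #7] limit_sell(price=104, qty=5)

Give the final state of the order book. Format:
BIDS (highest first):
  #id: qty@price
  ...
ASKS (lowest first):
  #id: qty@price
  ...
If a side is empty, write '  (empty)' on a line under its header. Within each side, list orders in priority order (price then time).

Answer: BIDS (highest first):
  #5: 7@101
  #6: 4@101
ASKS (lowest first):
  #7: 5@104
  #1: 6@105
  #3: 10@105

Derivation:
After op 1 [order #1] limit_sell(price=105, qty=6): fills=none; bids=[-] asks=[#1:6@105]
After op 2 [order #2] limit_sell(price=95, qty=7): fills=none; bids=[-] asks=[#2:7@95 #1:6@105]
After op 3 [order #3] limit_sell(price=105, qty=10): fills=none; bids=[-] asks=[#2:7@95 #1:6@105 #3:10@105]
After op 4 [order #4] limit_buy(price=98, qty=7): fills=#4x#2:7@95; bids=[-] asks=[#1:6@105 #3:10@105]
After op 5 [order #5] limit_buy(price=101, qty=7): fills=none; bids=[#5:7@101] asks=[#1:6@105 #3:10@105]
After op 6 cancel(order #4): fills=none; bids=[#5:7@101] asks=[#1:6@105 #3:10@105]
After op 7 [order #6] limit_buy(price=101, qty=4): fills=none; bids=[#5:7@101 #6:4@101] asks=[#1:6@105 #3:10@105]
After op 8 [order #7] limit_sell(price=104, qty=5): fills=none; bids=[#5:7@101 #6:4@101] asks=[#7:5@104 #1:6@105 #3:10@105]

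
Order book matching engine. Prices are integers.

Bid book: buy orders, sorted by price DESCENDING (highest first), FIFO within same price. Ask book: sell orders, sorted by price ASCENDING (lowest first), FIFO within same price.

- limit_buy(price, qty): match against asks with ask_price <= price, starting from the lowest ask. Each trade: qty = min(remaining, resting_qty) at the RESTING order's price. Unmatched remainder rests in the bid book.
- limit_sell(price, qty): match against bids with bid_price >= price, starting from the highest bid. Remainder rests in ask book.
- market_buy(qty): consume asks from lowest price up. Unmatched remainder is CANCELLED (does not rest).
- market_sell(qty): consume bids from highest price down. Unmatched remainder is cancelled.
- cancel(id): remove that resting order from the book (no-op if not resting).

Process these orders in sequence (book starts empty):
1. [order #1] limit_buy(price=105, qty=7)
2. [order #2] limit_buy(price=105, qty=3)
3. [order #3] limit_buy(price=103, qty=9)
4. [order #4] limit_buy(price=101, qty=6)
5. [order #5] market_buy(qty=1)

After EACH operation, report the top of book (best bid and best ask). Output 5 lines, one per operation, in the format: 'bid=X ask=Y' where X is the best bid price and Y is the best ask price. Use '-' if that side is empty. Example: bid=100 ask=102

Answer: bid=105 ask=-
bid=105 ask=-
bid=105 ask=-
bid=105 ask=-
bid=105 ask=-

Derivation:
After op 1 [order #1] limit_buy(price=105, qty=7): fills=none; bids=[#1:7@105] asks=[-]
After op 2 [order #2] limit_buy(price=105, qty=3): fills=none; bids=[#1:7@105 #2:3@105] asks=[-]
After op 3 [order #3] limit_buy(price=103, qty=9): fills=none; bids=[#1:7@105 #2:3@105 #3:9@103] asks=[-]
After op 4 [order #4] limit_buy(price=101, qty=6): fills=none; bids=[#1:7@105 #2:3@105 #3:9@103 #4:6@101] asks=[-]
After op 5 [order #5] market_buy(qty=1): fills=none; bids=[#1:7@105 #2:3@105 #3:9@103 #4:6@101] asks=[-]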